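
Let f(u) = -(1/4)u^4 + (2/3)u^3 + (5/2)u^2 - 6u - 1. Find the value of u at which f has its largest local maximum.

Critical points: f'(u) = -u^3 + 2u^2 + 5u - 6 vanishes at u = -2, 1, 3.
f''(u) = -3u^2 + 4u + 5. f''(-2) = -15 < 0 ⇒ local maximum; f''(1) = 6 > 0 ⇒ local minimum; f''(3) = -10 < 0 ⇒ local maximum.
So the largest local maximum value is f(-2) = 35/3.

-2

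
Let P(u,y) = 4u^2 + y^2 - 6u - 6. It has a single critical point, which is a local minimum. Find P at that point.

-33/4

∂P/∂u = 8u - 6 = 0 and ∂P/∂y = 2y = 0, so (u, y) = (3/4, 0).
The Hessian has P_{uu} = 8, P_{yy} = 2, P_{uy} = 0, giving D = 16 > 0 with P_{uu} > 0, so the point is a local minimum.
P(3/4, 0) = -33/4.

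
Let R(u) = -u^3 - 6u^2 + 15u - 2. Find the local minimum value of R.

-102

Critical points: R'(u) = -3u^2 - 12u + 15 vanishes at u = -5, 1.
Second-derivative test with R''(u) = -6u - 12: R''(-5) = 18 > 0 ⇒ local minimum; R''(1) = -18 < 0 ⇒ local maximum.
Thus R has its local minimum at u = -5, with value -102.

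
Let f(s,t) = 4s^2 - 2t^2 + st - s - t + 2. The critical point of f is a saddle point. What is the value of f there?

67/33

∂f/∂s = 8s + t - 1 = 0 and ∂f/∂t = s - 4t - 1 = 0, so (s, t) = (5/33, -7/33).
The Hessian has f_{ss} = 8, f_{tt} = -4, f_{st} = 1, giving D = -33 < 0, so the point is a saddle point.
f(5/33, -7/33) = 67/33.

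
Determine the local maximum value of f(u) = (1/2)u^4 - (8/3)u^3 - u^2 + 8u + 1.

35/6

Critical points: f'(u) = 2u^3 - 8u^2 - 2u + 8 vanishes at u = -1, 1, 4.
Since f''(u) = 6u^2 - 16u - 2, we get f''(-1) = 20 > 0 ⇒ local minimum; f''(1) = -12 < 0 ⇒ local maximum; f''(4) = 30 > 0 ⇒ local minimum.
So the local maximum value is f(1) = 35/6.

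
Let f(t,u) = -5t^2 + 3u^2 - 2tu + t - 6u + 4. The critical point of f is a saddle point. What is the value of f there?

67/64

∂f/∂t = -10t - 2u + 1 = 0 and ∂f/∂u = -2t + 6u - 6 = 0, so (t, u) = (-3/32, 31/32).
The Hessian has f_{tt} = -10, f_{uu} = 6, f_{tu} = -2, giving D = -64 < 0, so the point is a saddle point.
f(-3/32, 31/32) = 67/64.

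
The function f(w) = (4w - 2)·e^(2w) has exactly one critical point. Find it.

0

f'(w) = 4·e^(2w) + (4w - 2)·2·e^(2w) = (8w)·e^(2w). Since e^(2w) > 0, the only critical point is w = 0.
f''(0) has the same sign as 8 > 0, so this is a local minimum.
f(0) = (-2)·e^(0) ≈ -2.0000.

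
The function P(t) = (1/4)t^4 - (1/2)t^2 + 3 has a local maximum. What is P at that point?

Critical points: P'(t) = t^3 - t vanishes at t = -1, 0, 1.
Since P''(t) = 3t^2 - 1, we get P''(-1) = 2 > 0 ⇒ local minimum; P''(0) = -1 < 0 ⇒ local maximum; P''(1) = 2 > 0 ⇒ local minimum.
So the local maximum value is P(0) = 3.

3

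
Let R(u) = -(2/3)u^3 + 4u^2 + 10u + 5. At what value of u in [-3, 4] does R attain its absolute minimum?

Differentiating, R'(u) = -2u^2 + 8u + 10; whose only zero in [-3, 4] is u = -1.
Candidates: R(-3) = 29; R(-1) = -1/3; R(4) = 199/3.
Hence the absolute minimum is -1/3 at u = -1.

-1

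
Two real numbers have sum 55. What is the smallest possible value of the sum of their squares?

3025/2

With a + b = 55, a^2 + b^2 = a^2 + (55 − a)^2.
The derivative 2a − 2(55 − a) = 4a − 110 vanishes at a = 55/2; second derivative 4 > 0, a minimum.
The minimum is 2·(55/2)^2 = 3025/2.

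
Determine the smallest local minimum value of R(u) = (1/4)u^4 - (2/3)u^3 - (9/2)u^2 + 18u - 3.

-237/4

R'(u) = u^3 - 2u^2 - 9u + 18. Setting R'(u) = 0 gives u ∈ {-3, 2, 3}.
R''(u) = 3u^2 - 4u - 9. R''(-3) = 30 > 0 ⇒ local minimum; R''(2) = -5 < 0 ⇒ local maximum; R''(3) = 6 > 0 ⇒ local minimum.
So the smallest local minimum value is R(-3) = -237/4.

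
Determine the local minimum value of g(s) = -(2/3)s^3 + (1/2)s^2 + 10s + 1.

g'(s) = -2s^2 + s + 10. Setting g'(s) = 0 gives s ∈ {-2, 5/2}.
Second-derivative test with g''(s) = -4s + 1: g''(-2) = 9 > 0 ⇒ local minimum; g''(5/2) = -9 < 0 ⇒ local maximum.
So the local minimum value is g(-2) = -35/3.

-35/3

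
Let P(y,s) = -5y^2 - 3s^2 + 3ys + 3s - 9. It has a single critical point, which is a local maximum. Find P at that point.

∂P/∂y = -10y + 3s = 0 and ∂P/∂s = 3y - 6s + 3 = 0, so (y, s) = (3/17, 10/17).
The Hessian has P_{yy} = -10, P_{ss} = -6, P_{ys} = 3, giving D = 51 > 0 with P_{yy} < 0, so the point is a local maximum.
P(3/17, 10/17) = -138/17.

-138/17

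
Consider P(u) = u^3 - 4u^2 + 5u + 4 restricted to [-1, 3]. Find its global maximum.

Differentiating, P'(u) = 3u^2 - 8u + 5; which vanishes at u = 1 and u = 5/3.
Compare values at every candidate in [-1, 3]: P(-1) = -6; P(1) = 6; P(5/3) = 158/27; P(3) = 10.
The maximum over the interval is 10, attained at u = 3.

10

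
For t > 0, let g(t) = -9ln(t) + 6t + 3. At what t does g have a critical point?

3/2

g'(t) = -9/t + 6 = 0 gives t = 3/2.
g''(t) = 9/t², which is positive for t > 0, so this is a local minimum.
g(3/2) = -9·ln(3/2) + 9 + 3 ≈ 8.3508.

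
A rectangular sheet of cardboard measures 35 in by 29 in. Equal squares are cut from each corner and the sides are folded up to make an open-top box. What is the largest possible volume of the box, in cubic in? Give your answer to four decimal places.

With cut size x, the volume is V(x) = x(35 − 2x)(29 − 2x) for 0 < x < 14.5.
V'(x) = 12x^2 − 256x + 1015. Setting V'(x) = 0 gives x ≈ 5.2635 (the root in (0, 14.5)).
V''(x) = 24x − 256 is negative there, so this is the maximum; V ≈ 2379.5743.

2379.5743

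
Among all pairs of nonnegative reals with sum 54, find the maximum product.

729

With x + y = 54, the product is P(x) = x(54 − x).
P'(x) = 54 − 2x = 0 gives x = 27; P'' = −2 < 0, so this is the maximum.
P = 27·27 = 729.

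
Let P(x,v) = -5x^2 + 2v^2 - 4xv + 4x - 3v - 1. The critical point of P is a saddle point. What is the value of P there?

∂P/∂x = -10x - 4v + 4 = 0 and ∂P/∂v = -4x + 4v - 3 = 0, so (x, v) = (1/14, 23/28).
The Hessian has P_{xx} = -10, P_{vv} = 4, P_{xv} = -4, giving D = -56 < 0, so the point is a saddle point.
P(1/14, 23/28) = -117/56.

-117/56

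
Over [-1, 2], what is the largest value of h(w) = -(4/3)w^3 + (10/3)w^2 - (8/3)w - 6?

4/3

h'(w) = -4w^2 + (20/3)w - 8/3, which vanishes at w = 2/3 and w = 1.
Candidates: h(-1) = 4/3; h(2/3) = -542/81; h(1) = -20/3; h(2) = -26/3.
So the maximum is h(-1) = 4/3.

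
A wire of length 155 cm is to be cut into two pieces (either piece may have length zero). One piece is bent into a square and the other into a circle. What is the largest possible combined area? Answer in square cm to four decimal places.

1911.8488

Let x be the length used for the square. Square side x/4; circle radius (155−x)/(2π).
A(x) = (x/4)² + π·((155−x)/(2π))² = x²/16 + (155−x)²/(4π) for 0 ≤ x ≤ 155. A'(x) = x/8 − (155−x)/(2π) = 0 gives x = 4·155/(π+4) ≈ 86.8154.
A'' > 0, so the interior critical point is a minimum; the maximum is at an endpoint. A(0) = 1911.8488 and A(155) = 1501.5625, so the largest area is 1911.8488.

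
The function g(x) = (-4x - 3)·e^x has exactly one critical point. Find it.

g'(x) = (-4)·e^x + (-4x - 3)·1·e^x = (-4x - 7)·e^x. Since e^x > 0, the only critical point is x = -7/4.
g''(-7/4) has the same sign as -4 < 0, so this is a local maximum.
g(-7/4) = (4)·e^(-7/4) ≈ 0.6951.

-7/4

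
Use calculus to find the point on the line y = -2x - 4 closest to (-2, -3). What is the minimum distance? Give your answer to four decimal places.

1.3416

Minimize D(x)^2 = (x + 2)^2 + (-2x - 1)^2.
d/dx[D^2] = 2(x + 2) + 2·(-2)·(-2x - 1) = 0 ⇒ x = -4/5.
Then y = -12/5 and the distance is √(9/5) ≈ 1.3416.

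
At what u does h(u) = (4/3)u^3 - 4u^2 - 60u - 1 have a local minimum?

Critical points: h'(u) = 4u^2 - 8u - 60 vanishes at u = -3, 5.
Since h''(u) = 8u - 8, we get h''(-3) = -32 < 0 ⇒ local maximum; h''(5) = 32 > 0 ⇒ local minimum.
So the local minimum value is h(5) = -703/3.

5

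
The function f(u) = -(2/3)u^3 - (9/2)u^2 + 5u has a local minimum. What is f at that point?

-325/6

f'(u) = -2u^2 - 9u + 5. Setting f'(u) = 0 gives u ∈ {-5, 1/2}.
Since f''(u) = -4u - 9, we get f''(-5) = 11 > 0 ⇒ local minimum; f''(1/2) = -11 < 0 ⇒ local maximum.
The local minimum is f(-5) = -325/6.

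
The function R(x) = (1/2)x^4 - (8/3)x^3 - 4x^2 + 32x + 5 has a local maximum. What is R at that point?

119/3

R'(x) = 2x^3 - 8x^2 - 8x + 32 = 0 at x = -2, 2, 4.
Since R''(x) = 6x^2 - 16x - 8, we get R''(-2) = 48 > 0 ⇒ local minimum; R''(2) = -16 < 0 ⇒ local maximum; R''(4) = 24 > 0 ⇒ local minimum.
Thus R has its local maximum at x = 2, with value 119/3.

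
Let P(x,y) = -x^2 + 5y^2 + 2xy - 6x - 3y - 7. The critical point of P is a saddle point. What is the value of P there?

∂P/∂x = -2x + 2y - 6 = 0 and ∂P/∂y = 2x + 10y - 3 = 0, so (x, y) = (-9/4, 3/4).
The Hessian has P_{xx} = -2, P_{yy} = 10, P_{xy} = 2, giving D = -24 < 0, so the point is a saddle point.
P(-9/4, 3/4) = -11/8.

-11/8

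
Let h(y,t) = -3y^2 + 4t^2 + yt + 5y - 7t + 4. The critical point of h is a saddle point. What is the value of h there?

184/49

∂h/∂y = -6y + t + 5 = 0 and ∂h/∂t = y + 8t - 7 = 0, so (y, t) = (47/49, 37/49).
The Hessian has h_{yy} = -6, h_{tt} = 8, h_{yt} = 1, giving D = -49 < 0, so the point is a saddle point.
h(47/49, 37/49) = 184/49.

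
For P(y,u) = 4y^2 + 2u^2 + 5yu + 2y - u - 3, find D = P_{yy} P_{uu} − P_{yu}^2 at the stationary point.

∂P/∂y = 8y + 5u + 2 = 0 and ∂P/∂u = 5y + 4u - 1 = 0, so (y, u) = (-13/7, 18/7).
The Hessian has P_{yy} = 8, P_{uu} = 4, P_{yu} = 5, giving D = 7 > 0 with P_{yy} > 0, so the point is a local minimum.
D = (8)·(4) − (5)^2 = 7.

7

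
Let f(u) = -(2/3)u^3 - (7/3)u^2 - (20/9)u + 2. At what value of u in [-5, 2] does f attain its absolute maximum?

f'(u) = -2u^2 - (14/3)u - 20/9, which vanishes at u = -5/3 and u = -2/3.
Evaluating at the critical points and endpoints: f(-5) = 343/9,  f(-5/3) = 187/81,  f(-2/3) = 214/81,  f(2) = -154/9.
So the maximum is f(-5) = 343/9.

-5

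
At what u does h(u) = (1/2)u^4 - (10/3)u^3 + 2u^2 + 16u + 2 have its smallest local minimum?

-1

h'(u) = 2u^3 - 10u^2 + 4u + 16. Setting h'(u) = 0 gives u ∈ {-1, 2, 4}.
Since h''(u) = 6u^2 - 20u + 4, we get h''(-1) = 30 > 0 ⇒ local minimum; h''(2) = -12 < 0 ⇒ local maximum; h''(4) = 20 > 0 ⇒ local minimum.
The smallest local minimum is h(-1) = -49/6.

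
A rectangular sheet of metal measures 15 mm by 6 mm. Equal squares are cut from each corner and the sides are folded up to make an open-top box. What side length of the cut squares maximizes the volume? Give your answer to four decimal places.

With cut size x, the volume is V(x) = x(15 − 2x)(6 − 2x) for 0 < x < 3.
V'(x) = 12x^2 − 84x + 90. Setting V'(x) = 0 gives x ≈ 1.3206 (the root in (0, 3)).
V''(x) = 24x − 84 is negative there, so this is the maximum; V ≈ 54.8191.

1.3206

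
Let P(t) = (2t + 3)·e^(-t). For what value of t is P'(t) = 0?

-1/2

Differentiating with the product rule gives P'(t) = (-2t - 1)·e^(-t). Since e^(-t) > 0, the only critical point is t = -1/2.
P''(-1/2) has the same sign as -2 < 0, so this is a local maximum.
P(-1/2) = (2)·e^(1/2) ≈ 3.2974.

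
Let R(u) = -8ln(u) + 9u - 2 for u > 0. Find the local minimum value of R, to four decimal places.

6.9423

R'(u) = -8/u + 9 = 0 gives u = 8/9.
R''(u) = 8/u², which is positive for u > 0, so this is a local minimum.
R(8/9) = -8·ln(8/9) + 8 - 2 ≈ 6.9423.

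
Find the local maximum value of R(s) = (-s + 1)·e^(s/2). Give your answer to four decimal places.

1.2131

By the product rule, R'(s) = (-(1/2)s - 1/2)·e^(s/2). Since e^(s/2) > 0, the only critical point is s = -1.
R''(-1) has the same sign as -1/2 < 0, so this is a local maximum.
R(-1) = (2)·e^(-1/2) ≈ 1.2131.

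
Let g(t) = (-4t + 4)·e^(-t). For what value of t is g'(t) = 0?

2

g'(t) = (-4)·e^(-t) + (-4t + 4)·(-1)·e^(-t) = (4t - 8)·e^(-t). Since e^(-t) > 0, the only critical point is t = 2.
g''(2) has the same sign as 4 > 0, so this is a local minimum.
g(2) = (-4)·e^(-2) ≈ -0.5413.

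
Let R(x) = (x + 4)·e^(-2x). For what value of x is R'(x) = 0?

By the product rule, R'(x) = (-2x - 7)·e^(-2x). Since e^(-2x) > 0, the only critical point is x = -7/2.
R''(-7/2) has the same sign as -2 < 0, so this is a local maximum.
R(-7/2) = (1/2)·e^(7) ≈ 548.3166.

-7/2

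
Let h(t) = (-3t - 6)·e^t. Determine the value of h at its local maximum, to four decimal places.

0.1494

Differentiating with the product rule gives h'(t) = (-3t - 9)·e^t. Since e^t > 0, the only critical point is t = -3.
h''(-3) has the same sign as -3 < 0, so this is a local maximum.
h(-3) = (3)·e^(-3) ≈ 0.1494.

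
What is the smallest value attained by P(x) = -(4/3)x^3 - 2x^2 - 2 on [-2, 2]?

Differentiating, P'(x) = -4x^2 - 4x; which vanishes at x = -1 and x = 0.
Compare values at every candidate in [-2, 2]: P(-2) = 2/3, P(-1) = -8/3, P(0) = -2, P(2) = -62/3.
Hence the absolute minimum is -62/3 at x = 2.

-62/3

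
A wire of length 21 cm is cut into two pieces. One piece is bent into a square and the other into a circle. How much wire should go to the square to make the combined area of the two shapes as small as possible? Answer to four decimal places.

Let x be the length used for the square. Square side x/4; circle radius (21−x)/(2π).
A(x) = (x/4)² + π·((21−x)/(2π))² = x²/16 + (21−x)²/(4π) for 0 ≤ x ≤ 21. A'(x) = x/8 − (21−x)/(2π) = 0 gives x = 4·21/(π+4) ≈ 11.7621.
A'' = 1/8 + 1/(2π) > 0, so this gives the minimum combined area; x ≈ 11.7621 cm to the square.

11.7621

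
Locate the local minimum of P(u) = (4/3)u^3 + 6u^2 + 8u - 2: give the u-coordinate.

-1

P'(u) = 4u^2 + 12u + 8 = 0 at u = -2, -1.
P''(u) = 8u + 12. P''(-2) = -4 < 0 ⇒ local maximum; P''(-1) = 4 > 0 ⇒ local minimum.
So the local minimum value is P(-1) = -16/3.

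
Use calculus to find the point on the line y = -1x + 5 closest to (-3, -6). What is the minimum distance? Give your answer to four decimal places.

Minimize D(x)^2 = (x + 3)^2 + (-x + 11)^2.
d/dx[D^2] = 2(x + 3) + 2·(-1)·(-x + 11) = 0 ⇒ x = 4.
Then y = 1 and the distance is √(98) ≈ 9.8995.

9.8995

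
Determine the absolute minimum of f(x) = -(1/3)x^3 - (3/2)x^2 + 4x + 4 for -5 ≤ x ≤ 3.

Differentiating, f'(x) = -x^2 - 3x + 4; which vanishes at x = -4 and x = 1.
Compare values at every candidate in [-5, 3]: f(-5) = -71/6, f(-4) = -44/3, f(1) = 37/6, f(3) = -13/2.
The minimum over the interval is -44/3, attained at x = -4.

-44/3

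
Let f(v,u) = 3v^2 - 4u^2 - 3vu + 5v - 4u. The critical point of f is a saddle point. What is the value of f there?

∂f/∂v = 6v - 3u + 5 = 0 and ∂f/∂u = -3v - 8u - 4 = 0, so (v, u) = (-52/57, -3/19).
The Hessian has f_{vv} = 6, f_{uu} = -8, f_{vu} = -3, giving D = -57 < 0, so the point is a saddle point.
f(-52/57, -3/19) = -112/57.

-112/57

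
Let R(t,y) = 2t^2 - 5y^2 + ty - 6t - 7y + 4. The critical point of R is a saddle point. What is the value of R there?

40/41

∂R/∂t = 4t + y - 6 = 0 and ∂R/∂y = t - 10y - 7 = 0, so (t, y) = (67/41, -22/41).
The Hessian has R_{tt} = 4, R_{yy} = -10, R_{ty} = 1, giving D = -41 < 0, so the point is a saddle point.
R(67/41, -22/41) = 40/41.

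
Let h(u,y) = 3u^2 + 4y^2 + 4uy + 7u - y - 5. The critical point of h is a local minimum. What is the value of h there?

-387/32

∂h/∂u = 6u + 4y + 7 = 0 and ∂h/∂y = 4u + 8y - 1 = 0, so (u, y) = (-15/8, 17/16).
The Hessian has h_{uu} = 6, h_{yy} = 8, h_{uy} = 4, giving D = 32 > 0 with h_{uu} > 0, so the point is a local minimum.
h(-15/8, 17/16) = -387/32.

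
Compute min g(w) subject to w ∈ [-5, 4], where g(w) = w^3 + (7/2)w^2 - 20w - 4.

-1241/54

Differentiating, g'(w) = 3w^2 + 7w - 20; which vanishes at w = -4 and w = 5/3.
Candidates: g(-5) = 117/2,  g(-4) = 68,  g(5/3) = -1241/54,  g(4) = 36.
So the minimum is g(5/3) = -1241/54.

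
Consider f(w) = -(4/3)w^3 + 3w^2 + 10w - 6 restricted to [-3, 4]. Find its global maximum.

Differentiating, f'(w) = -4w^2 + 6w + 10; which vanishes at w = -1 and w = 5/2.
Candidates: f(-3) = 27,  f(-1) = -35/3,  f(5/2) = 203/12,  f(4) = -10/3.
The maximum over the interval is 27, attained at w = -3.

27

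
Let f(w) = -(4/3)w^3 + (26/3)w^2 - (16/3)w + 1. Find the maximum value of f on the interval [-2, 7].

57

Differentiating, f'(w) = -4w^2 + (52/3)w - 16/3; which vanishes at w = 1/3 and w = 4.
Compare values at every candidate in [-2, 7]: f(-2) = 57,  f(1/3) = 11/81,  f(4) = 33,  f(7) = -69.
So the maximum is f(-2) = 57.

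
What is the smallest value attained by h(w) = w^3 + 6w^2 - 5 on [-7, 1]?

The derivative is 3w^2 + 12w, which vanishes at w = -4 and w = 0.
Candidates: h(-7) = -54, h(-4) = 27, h(0) = -5, h(1) = 2.
So the minimum is h(-7) = -54.

-54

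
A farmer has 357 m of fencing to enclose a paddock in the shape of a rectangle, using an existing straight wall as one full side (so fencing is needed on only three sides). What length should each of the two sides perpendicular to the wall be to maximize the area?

357/4

Let the sides perpendicular to the wall have length x and the parallel side y, so 2x + y = 357 and the area is A = xy = x(357 − 2x).
A'(x) = 357 − 4x = 0 gives x = 357/4, and A''(x) = −4 < 0 confirms a maximum.
Then y = 357 − 2·357/4 = 357/2 and A = 127449/8.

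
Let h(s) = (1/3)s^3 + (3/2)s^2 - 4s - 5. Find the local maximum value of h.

Critical points: h'(s) = s^2 + 3s - 4 vanishes at s = -4, 1.
h''(s) = 2s + 3. h''(-4) = -5 < 0 ⇒ local maximum; h''(1) = 5 > 0 ⇒ local minimum.
The local maximum is h(-4) = 41/3.

41/3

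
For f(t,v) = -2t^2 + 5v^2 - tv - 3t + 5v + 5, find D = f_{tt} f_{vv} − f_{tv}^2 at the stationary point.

∂f/∂t = -4t - v - 3 = 0 and ∂f/∂v = -t + 10v + 5 = 0, so (t, v) = (-25/41, -23/41).
The Hessian has f_{tt} = -4, f_{vv} = 10, f_{tv} = -1, giving D = -41 < 0, so the point is a saddle point.
D = (-4)·(10) − (-1)^2 = -41.

-41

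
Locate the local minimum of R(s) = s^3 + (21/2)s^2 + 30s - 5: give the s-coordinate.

-2

R'(s) = 3s^2 + 21s + 30. Setting R'(s) = 0 gives s ∈ {-5, -2}.
Since R''(s) = 6s + 21, we get R''(-5) = -9 < 0 ⇒ local maximum; R''(-2) = 9 > 0 ⇒ local minimum.
The local minimum is R(-2) = -31.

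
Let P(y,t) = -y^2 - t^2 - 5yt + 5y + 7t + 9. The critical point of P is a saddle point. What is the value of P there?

∂P/∂y = -2y - 5t + 5 = 0 and ∂P/∂t = -5y - 2t + 7 = 0, so (y, t) = (25/21, 11/21).
The Hessian has P_{yy} = -2, P_{tt} = -2, P_{yt} = -5, giving D = -21 < 0, so the point is a saddle point.
P(25/21, 11/21) = 290/21.

290/21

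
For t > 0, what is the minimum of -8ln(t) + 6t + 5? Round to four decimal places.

h'(t) = -8/t + 6 = 0 gives t = 4/3.
h''(t) = 8/t², which is positive for t > 0, so this is a local minimum.
h(4/3) = -8·ln(4/3) + 8 + 5 ≈ 10.6985.

10.6985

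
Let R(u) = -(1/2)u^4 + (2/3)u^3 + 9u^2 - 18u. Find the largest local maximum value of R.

153/2

R'(u) = -2u^3 + 2u^2 + 18u - 18 = 0 at u = -3, 1, 3.
Second-derivative test with R''(u) = -6u^2 + 4u + 18: R''(-3) = -48 < 0 ⇒ local maximum; R''(1) = 16 > 0 ⇒ local minimum; R''(3) = -24 < 0 ⇒ local maximum.
The largest local maximum is R(-3) = 153/2.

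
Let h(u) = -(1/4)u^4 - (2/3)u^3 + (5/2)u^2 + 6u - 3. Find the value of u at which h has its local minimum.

-1

Critical points: h'(u) = -u^3 - 2u^2 + 5u + 6 vanishes at u = -3, -1, 2.
h''(u) = -3u^2 - 4u + 5. h''(-3) = -10 < 0 ⇒ local maximum; h''(-1) = 6 > 0 ⇒ local minimum; h''(2) = -15 < 0 ⇒ local maximum.
The local minimum is h(-1) = -73/12.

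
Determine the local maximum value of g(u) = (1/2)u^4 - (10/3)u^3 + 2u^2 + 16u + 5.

79/3

g'(u) = 2u^3 - 10u^2 + 4u + 16. Setting g'(u) = 0 gives u ∈ {-1, 2, 4}.
Second-derivative test with g''(u) = 6u^2 - 20u + 4: g''(-1) = 30 > 0 ⇒ local minimum; g''(2) = -12 < 0 ⇒ local maximum; g''(4) = 20 > 0 ⇒ local minimum.
The local maximum is g(2) = 79/3.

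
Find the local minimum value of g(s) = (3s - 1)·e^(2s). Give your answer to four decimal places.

Differentiating with the product rule gives g'(s) = (6s + 1)·e^(2s). Since e^(2s) > 0, the only critical point is s = -1/6.
g''(-1/6) has the same sign as 6 > 0, so this is a local minimum.
g(-1/6) = (-3/2)·e^(-1/3) ≈ -1.0748.

-1.0748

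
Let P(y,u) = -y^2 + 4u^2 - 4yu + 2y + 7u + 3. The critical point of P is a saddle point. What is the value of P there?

119/32

∂P/∂y = -2y - 4u + 2 = 0 and ∂P/∂u = -4y + 8u + 7 = 0, so (y, u) = (11/8, -3/16).
The Hessian has P_{yy} = -2, P_{uu} = 8, P_{yu} = -4, giving D = -32 < 0, so the point is a saddle point.
P(11/8, -3/16) = 119/32.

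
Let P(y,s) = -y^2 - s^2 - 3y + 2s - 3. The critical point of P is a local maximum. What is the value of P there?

∂P/∂y = -2y - 3 = 0 and ∂P/∂s = -2s + 2 = 0, so (y, s) = (-3/2, 1).
The Hessian has P_{yy} = -2, P_{ss} = -2, P_{ys} = 0, giving D = 4 > 0 with P_{yy} < 0, so the point is a local maximum.
P(-3/2, 1) = 1/4.

1/4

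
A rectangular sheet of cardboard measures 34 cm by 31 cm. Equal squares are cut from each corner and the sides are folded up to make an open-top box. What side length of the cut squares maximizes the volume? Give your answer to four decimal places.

With cut size x, the volume is V(x) = x(34 − 2x)(31 − 2x) for 0 < x < 15.5.
V'(x) = 12x^2 − 260x + 1054. Setting V'(x) = 0 gives x ≈ 5.3994 (the root in (0, 15.5)).
V''(x) = 24x − 260 is negative there, so this is the maximum; V ≈ 2530.6560.

5.3994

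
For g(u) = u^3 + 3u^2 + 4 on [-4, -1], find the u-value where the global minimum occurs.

-4

Differentiating, g'(u) = 3u^2 + 6u; whose only zero in [-4, -1] is u = -2.
Compare values at every candidate in [-4, -1]: g(-4) = -12; g(-2) = 8; g(-1) = 6.
So the minimum is g(-4) = -12.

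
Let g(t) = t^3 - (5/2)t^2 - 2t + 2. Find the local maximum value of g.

127/54

Critical points: g'(t) = 3t^2 - 5t - 2 vanishes at t = -1/3, 2.
Since g''(t) = 6t - 5, we get g''(-1/3) = -7 < 0 ⇒ local maximum; g''(2) = 7 > 0 ⇒ local minimum.
Thus g has its local maximum at t = -1/3, with value 127/54.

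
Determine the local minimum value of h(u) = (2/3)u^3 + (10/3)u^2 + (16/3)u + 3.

19/81

h'(u) = 2u^2 + (20/3)u + 16/3 = 0 at u = -2, -4/3.
Second-derivative test with h''(u) = 4u + 20/3: h''(-2) = -4/3 < 0 ⇒ local maximum; h''(-4/3) = 4/3 > 0 ⇒ local minimum.
Thus h has its local minimum at u = -4/3, with value 19/81.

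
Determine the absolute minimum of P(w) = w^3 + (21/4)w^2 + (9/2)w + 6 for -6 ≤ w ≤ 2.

-48

The derivative is 3w^2 + (21/2)w + 9/2, which vanishes at w = -3 and w = -1/2.
Candidates: P(-6) = -48,  P(-3) = 51/4,  P(-1/2) = 79/16,  P(2) = 44.
The minimum over the interval is -48, attained at w = -6.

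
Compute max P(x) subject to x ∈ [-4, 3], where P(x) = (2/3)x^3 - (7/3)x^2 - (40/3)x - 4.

P'(x) = 2x^2 - (14/3)x - 40/3, whose only zero in [-4, 3] is x = -5/3.
Candidates: P(-4) = -92/3; P(-5/3) = 701/81; P(3) = -47.
Hence the absolute maximum is 701/81 at x = -5/3.

701/81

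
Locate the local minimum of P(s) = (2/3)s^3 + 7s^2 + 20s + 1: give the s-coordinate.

Critical points: P'(s) = 2s^2 + 14s + 20 vanishes at s = -5, -2.
Second-derivative test with P''(s) = 4s + 14: P''(-5) = -6 < 0 ⇒ local maximum; P''(-2) = 6 > 0 ⇒ local minimum.
The local minimum is P(-2) = -49/3.

-2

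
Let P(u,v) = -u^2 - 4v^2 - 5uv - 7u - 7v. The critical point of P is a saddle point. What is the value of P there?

∂P/∂u = -2u - 5v - 7 = 0 and ∂P/∂v = -5u - 8v - 7 = 0, so (u, v) = (7/3, -7/3).
The Hessian has P_{uu} = -2, P_{vv} = -8, P_{uv} = -5, giving D = -9 < 0, so the point is a saddle point.
P(7/3, -7/3) = 0.

0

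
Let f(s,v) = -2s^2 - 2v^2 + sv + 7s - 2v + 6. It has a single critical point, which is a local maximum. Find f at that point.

182/15

∂f/∂s = -4s + v + 7 = 0 and ∂f/∂v = s - 4v - 2 = 0, so (s, v) = (26/15, -1/15).
The Hessian has f_{ss} = -4, f_{vv} = -4, f_{sv} = 1, giving D = 15 > 0 with f_{ss} < 0, so the point is a local maximum.
f(26/15, -1/15) = 182/15.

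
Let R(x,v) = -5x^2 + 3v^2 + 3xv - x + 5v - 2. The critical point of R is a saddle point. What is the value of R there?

-245/69

∂R/∂x = -10x + 3v - 1 = 0 and ∂R/∂v = 3x + 6v + 5 = 0, so (x, v) = (-7/23, -47/69).
The Hessian has R_{xx} = -10, R_{vv} = 6, R_{xv} = 3, giving D = -69 < 0, so the point is a saddle point.
R(-7/23, -47/69) = -245/69.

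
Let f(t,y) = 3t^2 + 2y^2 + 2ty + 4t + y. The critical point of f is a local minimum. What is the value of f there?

∂f/∂t = 6t + 2y + 4 = 0 and ∂f/∂y = 2t + 4y + 1 = 0, so (t, y) = (-7/10, 1/10).
The Hessian has f_{tt} = 6, f_{yy} = 4, f_{ty} = 2, giving D = 20 > 0 with f_{tt} > 0, so the point is a local minimum.
f(-7/10, 1/10) = -27/20.

-27/20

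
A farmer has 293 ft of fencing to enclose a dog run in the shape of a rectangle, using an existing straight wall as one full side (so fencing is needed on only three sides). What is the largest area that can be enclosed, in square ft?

Let the sides perpendicular to the wall have length x and the parallel side y, so 2x + y = 293 and the area is A = xy = x(293 − 2x).
A'(x) = 293 − 4x = 0 gives x = 293/4, and A''(x) = −4 < 0 confirms a maximum.
Then y = 293 − 2·293/4 = 293/2 and A = 85849/8.

85849/8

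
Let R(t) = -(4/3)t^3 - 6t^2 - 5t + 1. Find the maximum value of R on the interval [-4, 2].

Differentiating, R'(t) = -4t^2 - 12t - 5; which vanishes at t = -5/2 and t = -1/2.
Candidates: R(-4) = 31/3, R(-5/2) = -19/6, R(-1/2) = 13/6, R(2) = -131/3.
The maximum over the interval is 31/3, attained at t = -4.

31/3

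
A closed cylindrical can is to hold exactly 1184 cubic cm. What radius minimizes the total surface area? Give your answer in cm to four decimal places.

5.7331

With radius r and height h, πr²h = 1184 so h = 1184/(πr²), and S(r) = 2πr² + 2πrh = 2πr² + 2·1184/r.
S'(r) = 4πr − 2·1184/r² = 0 ⇒ r³ = 1184/(2π), so r ≈ 5.7331 and h = 2r ≈ 11.4662.
S''(r) = 4π + 4·1184/r³ > 0, so this is the minimum; S ≈ 619.5585.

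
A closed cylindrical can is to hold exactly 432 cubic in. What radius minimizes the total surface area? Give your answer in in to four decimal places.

With radius r and height h, πr²h = 432 so h = 432/(πr²), and S(r) = 2πr² + 2πrh = 2πr² + 2·432/r.
S'(r) = 4πr − 2·432/r² = 0 ⇒ r³ = 432/(2π), so r ≈ 4.0967 and h = 2r ≈ 8.1934.
S''(r) = 4π + 4·432/r³ > 0, so this is the minimum; S ≈ 316.3518.

4.0967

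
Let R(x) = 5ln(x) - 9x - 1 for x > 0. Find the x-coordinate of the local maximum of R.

R'(x) = 5/x − 9 = 0 gives x = 5/9.
R''(x) = -5/x², which is negative for x > 0, so this is a local maximum.
R(5/9) = 5·ln(5/9) - 5 - 1 ≈ -8.9389.

5/9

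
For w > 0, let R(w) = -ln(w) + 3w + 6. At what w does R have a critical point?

1/3

R'(w) = -1/w + 3 = 0 gives w = 1/3.
R''(w) = 1/w², which is positive for w > 0, so this is a local minimum.
R(1/3) = -1·ln(1/3) + 1 + 6 ≈ 8.0986.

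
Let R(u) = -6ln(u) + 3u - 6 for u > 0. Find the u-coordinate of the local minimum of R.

R'(u) = -6/u + 3 = 0 gives u = 2.
R''(u) = 6/u², which is positive for u > 0, so this is a local minimum.
R(2) = -6·ln(2) + 6 - 6 ≈ -4.1589.

2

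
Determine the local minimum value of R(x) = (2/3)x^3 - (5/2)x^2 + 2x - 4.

Critical points: R'(x) = 2x^2 - 5x + 2 vanishes at x = 1/2, 2.
Second-derivative test with R''(x) = 4x - 5: R''(1/2) = -3 < 0 ⇒ local maximum; R''(2) = 3 > 0 ⇒ local minimum.
The local minimum is R(2) = -14/3.

-14/3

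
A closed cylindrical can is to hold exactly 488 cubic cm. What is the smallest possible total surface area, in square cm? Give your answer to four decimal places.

With radius r and height h, πr²h = 488 so h = 488/(πr²), and S(r) = 2πr² + 2πrh = 2πr² + 2·488/r.
S'(r) = 4πr − 2·488/r² = 0 ⇒ r³ = 488/(2π), so r ≈ 4.2666 and h = 2r ≈ 8.5332.
S''(r) = 4π + 4·488/r³ > 0, so this is the minimum; S ≈ 343.1319.

343.1319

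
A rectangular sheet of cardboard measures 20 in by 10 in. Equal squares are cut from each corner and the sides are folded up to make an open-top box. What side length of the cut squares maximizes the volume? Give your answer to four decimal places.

2.1132

With cut size x, the volume is V(x) = x(20 − 2x)(10 − 2x) for 0 < x < 5.
V'(x) = 12x^2 − 120x + 200. Setting V'(x) = 0 gives x ≈ 2.1132 (the root in (0, 5)).
V''(x) = 24x − 120 is negative there, so this is the maximum; V ≈ 192.4501.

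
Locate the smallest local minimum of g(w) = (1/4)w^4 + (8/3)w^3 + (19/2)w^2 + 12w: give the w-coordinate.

g'(w) = w^3 + 8w^2 + 19w + 12. Setting g'(w) = 0 gives w ∈ {-4, -3, -1}.
Second-derivative test with g''(w) = 3w^2 + 16w + 19: g''(-4) = 3 > 0 ⇒ local minimum; g''(-3) = -2 < 0 ⇒ local maximum; g''(-1) = 6 > 0 ⇒ local minimum.
So the smallest local minimum value is g(-1) = -59/12.

-1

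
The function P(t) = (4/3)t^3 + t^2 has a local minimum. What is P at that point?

P'(t) = 4t^2 + 2t. Setting P'(t) = 0 gives t ∈ {-1/2, 0}.
Since P''(t) = 8t + 2, we get P''(-1/2) = -2 < 0 ⇒ local maximum; P''(0) = 2 > 0 ⇒ local minimum.
Thus P has its local minimum at t = 0, with value 0.

0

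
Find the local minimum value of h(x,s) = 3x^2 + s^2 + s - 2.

-9/4

∂h/∂x = 6x = 0 and ∂h/∂s = 2s + 1 = 0, so (x, s) = (0, -1/2).
The Hessian has h_{xx} = 6, h_{ss} = 2, h_{xs} = 0, giving D = 12 > 0 with h_{xx} > 0, so the point is a local minimum.
h(0, -1/2) = -9/4.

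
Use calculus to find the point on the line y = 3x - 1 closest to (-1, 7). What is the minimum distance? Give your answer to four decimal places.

3.4785

Minimize D(x)^2 = (x + 1)^2 + (3x - 8)^2.
d/dx[D^2] = 2(x + 1) + 2·3·(3x - 8) = 0 ⇒ x = 23/10.
Then y = 59/10 and the distance is √(121/10) ≈ 3.4785.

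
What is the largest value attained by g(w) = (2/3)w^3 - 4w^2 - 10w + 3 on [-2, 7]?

The derivative is 2w^2 - 8w - 10, which vanishes at w = -1 and w = 5.
Candidates: g(-2) = 5/3, g(-1) = 25/3, g(5) = -191/3, g(7) = -103/3.
The maximum over the interval is 25/3, attained at w = -1.

25/3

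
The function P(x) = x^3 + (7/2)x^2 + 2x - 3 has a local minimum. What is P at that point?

Critical points: P'(x) = 3x^2 + 7x + 2 vanishes at x = -2, -1/3.
Second-derivative test with P''(x) = 6x + 7: P''(-2) = -5 < 0 ⇒ local maximum; P''(-1/3) = 5 > 0 ⇒ local minimum.
So the local minimum value is P(-1/3) = -179/54.

-179/54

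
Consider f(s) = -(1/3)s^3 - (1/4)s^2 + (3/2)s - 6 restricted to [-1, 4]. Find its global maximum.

The derivative is -s^2 - (1/2)s + 3/2, whose only zero in [-1, 4] is s = 1.
Candidates: f(-1) = -89/12,  f(1) = -61/12,  f(4) = -76/3.
So the maximum is f(1) = -61/12.

-61/12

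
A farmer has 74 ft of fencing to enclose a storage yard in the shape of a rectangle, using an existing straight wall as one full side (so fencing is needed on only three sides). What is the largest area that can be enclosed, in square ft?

Let the sides perpendicular to the wall have length x and the parallel side y, so 2x + y = 74 and the area is A = xy = x(74 − 2x).
A'(x) = 74 − 4x = 0 gives x = 37/2, and A''(x) = −4 < 0 confirms a maximum.
Then y = 74 − 2·37/2 = 37 and A = 1369/2.

1369/2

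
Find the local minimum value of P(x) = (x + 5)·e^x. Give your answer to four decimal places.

-0.0025

Differentiating with the product rule gives P'(x) = (x + 6)·e^x. Since e^x > 0, the only critical point is x = -6.
P''(-6) has the same sign as 1 > 0, so this is a local minimum.
P(-6) = (-1)·e^(-6) ≈ -0.0025.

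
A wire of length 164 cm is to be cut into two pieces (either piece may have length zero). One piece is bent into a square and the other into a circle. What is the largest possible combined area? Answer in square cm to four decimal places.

2140.3157

Let x be the length used for the square. Square side x/4; circle radius (164−x)/(2π).
A(x) = (x/4)² + π·((164−x)/(2π))² = x²/16 + (164−x)²/(4π) for 0 ≤ x ≤ 164. A'(x) = x/8 − (164−x)/(2π) = 0 gives x = 4·164/(π+4) ≈ 91.8563.
A'' > 0, so the interior critical point is a minimum; the maximum is at an endpoint. A(0) = 2140.3157 and A(164) = 1681.0000, so the largest area is 2140.3157.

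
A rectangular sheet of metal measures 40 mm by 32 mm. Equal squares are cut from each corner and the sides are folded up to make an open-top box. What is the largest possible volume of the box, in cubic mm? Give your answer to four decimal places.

With cut size x, the volume is V(x) = x(40 − 2x)(32 − 2x) for 0 < x < 16.
V'(x) = 12x^2 − 288x + 1280. Setting V'(x) = 0 gives x ≈ 5.8899 (the root in (0, 16)).
V''(x) = 24x − 288 is negative there, so this is the maximum; V ≈ 3360.8835.

3360.8835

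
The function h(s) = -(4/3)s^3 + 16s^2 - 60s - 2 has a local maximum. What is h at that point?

h'(s) = -4s^2 + 32s - 60. Setting h'(s) = 0 gives s ∈ {3, 5}.
Since h''(s) = -8s + 32, we get h''(3) = 8 > 0 ⇒ local minimum; h''(5) = -8 < 0 ⇒ local maximum.
The local maximum is h(5) = -206/3.

-206/3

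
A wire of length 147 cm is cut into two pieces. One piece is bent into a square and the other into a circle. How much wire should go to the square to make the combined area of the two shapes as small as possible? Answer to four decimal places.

Let x be the length used for the square. Square side x/4; circle radius (147−x)/(2π).
A(x) = (x/4)² + π·((147−x)/(2π))² = x²/16 + (147−x)²/(4π) for 0 ≤ x ≤ 147. A'(x) = x/8 − (147−x)/(2π) = 0 gives x = 4·147/(π+4) ≈ 82.3346.
A'' = 1/8 + 1/(2π) > 0, so this gives the minimum combined area; x ≈ 82.3346 cm to the square.

82.3346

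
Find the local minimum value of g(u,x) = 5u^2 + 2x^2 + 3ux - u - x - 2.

∂g/∂u = 10u + 3x - 1 = 0 and ∂g/∂x = 3u + 4x - 1 = 0, so (u, x) = (1/31, 7/31).
The Hessian has g_{uu} = 10, g_{xx} = 4, g_{ux} = 3, giving D = 31 > 0 with g_{uu} > 0, so the point is a local minimum.
g(1/31, 7/31) = -66/31.

-66/31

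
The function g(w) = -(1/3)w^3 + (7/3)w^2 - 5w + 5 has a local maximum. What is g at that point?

g'(w) = -w^2 + (14/3)w - 5. Setting g'(w) = 0 gives w ∈ {5/3, 3}.
Second-derivative test with g''(w) = -2w + 14/3: g''(5/3) = 4/3 > 0 ⇒ local minimum; g''(3) = -4/3 < 0 ⇒ local maximum.
So the local maximum value is g(3) = 2.

2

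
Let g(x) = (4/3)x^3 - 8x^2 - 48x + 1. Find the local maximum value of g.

163/3

g'(x) = 4x^2 - 16x - 48 = 0 at x = -2, 6.
Second-derivative test with g''(x) = 8x - 16: g''(-2) = -32 < 0 ⇒ local maximum; g''(6) = 32 > 0 ⇒ local minimum.
So the local maximum value is g(-2) = 163/3.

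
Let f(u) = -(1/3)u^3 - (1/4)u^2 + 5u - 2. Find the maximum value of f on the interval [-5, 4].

101/12

Differentiating, f'(u) = -u^2 - (1/2)u + 5; which vanishes at u = -5/2 and u = 2.
Compare values at every candidate in [-5, 4]: f(-5) = 101/12; f(-5/2) = -521/48; f(2) = 13/3; f(4) = -22/3.
So the maximum is f(-5) = 101/12.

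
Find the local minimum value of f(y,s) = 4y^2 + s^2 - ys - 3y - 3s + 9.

∂f/∂y = 8y - s - 3 = 0 and ∂f/∂s = -y + 2s - 3 = 0, so (y, s) = (3/5, 9/5).
The Hessian has f_{yy} = 8, f_{ss} = 2, f_{ys} = -1, giving D = 15 > 0 with f_{yy} > 0, so the point is a local minimum.
f(3/5, 9/5) = 27/5.

27/5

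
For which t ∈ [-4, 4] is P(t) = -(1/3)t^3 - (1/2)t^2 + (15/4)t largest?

3/2

The derivative is -t^2 - t + 15/4, which vanishes at t = -5/2 and t = 3/2.
Candidates: P(-4) = -5/3; P(-5/2) = -175/24; P(3/2) = 27/8; P(4) = -43/3.
Hence the absolute maximum is 27/8 at t = 3/2.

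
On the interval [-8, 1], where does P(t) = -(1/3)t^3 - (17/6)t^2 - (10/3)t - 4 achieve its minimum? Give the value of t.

-5

Differentiating, P'(t) = -t^2 - (17/3)t - 10/3; which vanishes at t = -5 and t = -2/3.
Evaluating at the critical points and endpoints: P(-8) = 12, P(-5) = -33/2, P(-2/3) = -238/81, P(1) = -21/2.
So the minimum is P(-5) = -33/2.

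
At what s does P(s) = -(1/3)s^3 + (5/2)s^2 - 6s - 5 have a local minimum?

2

P'(s) = -s^2 + 5s - 6. Setting P'(s) = 0 gives s ∈ {2, 3}.
Second-derivative test with P''(s) = -2s + 5: P''(2) = 1 > 0 ⇒ local minimum; P''(3) = -1 < 0 ⇒ local maximum.
Thus P has its local minimum at s = 2, with value -29/3.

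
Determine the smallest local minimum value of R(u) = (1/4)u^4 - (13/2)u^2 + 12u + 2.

-86

R'(u) = u^3 - 13u + 12 = 0 at u = -4, 1, 3.
Since R''(u) = 3u^2 - 13, we get R''(-4) = 35 > 0 ⇒ local minimum; R''(1) = -10 < 0 ⇒ local maximum; R''(3) = 14 > 0 ⇒ local minimum.
The smallest local minimum is R(-4) = -86.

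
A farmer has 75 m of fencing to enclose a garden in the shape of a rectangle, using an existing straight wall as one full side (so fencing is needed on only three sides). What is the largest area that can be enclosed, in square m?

5625/8

Let the sides perpendicular to the wall have length x and the parallel side y, so 2x + y = 75 and the area is A = xy = x(75 − 2x).
A'(x) = 75 − 4x = 0 gives x = 75/4, and A''(x) = −4 < 0 confirms a maximum.
Then y = 75 − 2·75/4 = 75/2 and A = 5625/8.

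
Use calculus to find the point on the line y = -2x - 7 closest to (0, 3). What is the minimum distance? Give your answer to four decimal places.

Minimize D(x)^2 = (x + 0)^2 + (-2x - 10)^2.
d/dx[D^2] = 2(x + 0) + 2·(-2)·(-2x - 10) = 0 ⇒ x = -4.
Then y = 1 and the distance is √(20) ≈ 4.4721.

4.4721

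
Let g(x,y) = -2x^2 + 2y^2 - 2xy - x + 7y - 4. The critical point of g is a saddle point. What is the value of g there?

-19/2

∂g/∂x = -4x - 2y - 1 = 0 and ∂g/∂y = -2x + 4y + 7 = 0, so (x, y) = (1/2, -3/2).
The Hessian has g_{xx} = -4, g_{yy} = 4, g_{xy} = -2, giving D = -20 < 0, so the point is a saddle point.
g(1/2, -3/2) = -19/2.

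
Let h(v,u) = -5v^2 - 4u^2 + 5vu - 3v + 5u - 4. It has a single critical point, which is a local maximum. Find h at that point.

-134/55

∂h/∂v = -10v + 5u - 3 = 0 and ∂h/∂u = 5v - 8u + 5 = 0, so (v, u) = (1/55, 7/11).
The Hessian has h_{vv} = -10, h_{uu} = -8, h_{vu} = 5, giving D = 55 > 0 with h_{vv} < 0, so the point is a local maximum.
h(1/55, 7/11) = -134/55.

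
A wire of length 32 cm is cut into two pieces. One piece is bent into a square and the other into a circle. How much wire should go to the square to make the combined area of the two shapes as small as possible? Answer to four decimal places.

Let x be the length used for the square. Square side x/4; circle radius (32−x)/(2π).
A(x) = (x/4)² + π·((32−x)/(2π))² = x²/16 + (32−x)²/(4π) for 0 ≤ x ≤ 32. A'(x) = x/8 − (32−x)/(2π) = 0 gives x = 4·32/(π+4) ≈ 17.9232.
A'' = 1/8 + 1/(2π) > 0, so this gives the minimum combined area; x ≈ 17.9232 cm to the square.

17.9232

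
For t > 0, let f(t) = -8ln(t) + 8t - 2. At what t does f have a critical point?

f'(t) = -8/t + 8 = 0 gives t = 1.
f''(t) = 8/t², which is positive for t > 0, so this is a local minimum.
f(1) = -8·ln(1) + 8 - 2 ≈ 6.0000.

1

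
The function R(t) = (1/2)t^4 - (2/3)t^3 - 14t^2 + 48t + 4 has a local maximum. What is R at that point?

R'(t) = 2t^3 - 2t^2 - 28t + 48. Setting R'(t) = 0 gives t ∈ {-4, 2, 3}.
Since R''(t) = 6t^2 - 4t - 28, we get R''(-4) = 84 > 0 ⇒ local minimum; R''(2) = -12 < 0 ⇒ local maximum; R''(3) = 14 > 0 ⇒ local minimum.
The local maximum is R(2) = 140/3.

140/3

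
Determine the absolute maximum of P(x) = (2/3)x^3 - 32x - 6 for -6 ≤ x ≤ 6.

238/3

Differentiating, P'(x) = 2x^2 - 32; which vanishes at x = -4 and x = 4.
Compare values at every candidate in [-6, 6]: P(-6) = 42; P(-4) = 238/3; P(4) = -274/3; P(6) = -54.
Hence the absolute maximum is 238/3 at x = -4.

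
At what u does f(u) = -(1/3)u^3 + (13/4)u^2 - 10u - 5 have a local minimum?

f'(u) = -u^2 + (13/2)u - 10 = 0 at u = 5/2, 4.
f''(u) = -2u + 13/2. f''(5/2) = 3/2 > 0 ⇒ local minimum; f''(4) = -3/2 < 0 ⇒ local maximum.
The local minimum is f(5/2) = -715/48.

5/2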